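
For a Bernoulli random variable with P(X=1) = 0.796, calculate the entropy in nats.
0.5059 nats

The binary entropy function is:
H(p) = -p log(p) - (1-p) log(1-p)

H(0.796) = -0.796 × log_e(0.796) - 0.204 × log_e(0.204)
H(0.796) = 0.5059 nats

Note: Binary entropy is maximized at p=0.5 (H=1 bit) and minimized at p=0 or p=1 (H=0).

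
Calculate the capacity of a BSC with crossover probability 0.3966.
0.0311 bits

For a binary symmetric channel (BSC) with error probability p:
Capacity C = 1 - H(p) bits per symbol

where H(p) = -p log₂(p) - (1-p) log₂(1-p) is the binary entropy function.

H(0.3966) = 0.9689 bits
C = 1 - 0.9689 = 0.0311 bits per symbol

This means we can reliably transmit up to 0.0311 bits of information per channel use.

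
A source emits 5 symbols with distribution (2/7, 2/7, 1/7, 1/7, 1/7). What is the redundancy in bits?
0.0860 bits

Redundancy measures how far a source is from maximum entropy:
R = H_max - H(X)

Maximum entropy for 5 symbols: H_max = log_2(5) = 2.3219 bits
Actual entropy: H(X) = 2.2359 bits
Redundancy: R = 2.3219 - 2.2359 = 0.0860 bits

This redundancy represents potential for compression: the source could be compressed by 0.0860 bits per symbol.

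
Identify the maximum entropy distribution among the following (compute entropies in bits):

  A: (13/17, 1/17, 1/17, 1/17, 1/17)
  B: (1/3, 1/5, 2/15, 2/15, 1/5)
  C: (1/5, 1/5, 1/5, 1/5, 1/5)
C

For a discrete distribution over n outcomes, entropy is maximized by the uniform distribution.

Computing entropies:
H(A) = 1.2577 bits
H(B) = 2.2323 bits
H(C) = 2.3219 bits

The uniform distribution (where all probabilities equal 1/5) achieves the maximum entropy of log_2(5) = 2.3219 bits.

Distribution C has the highest entropy.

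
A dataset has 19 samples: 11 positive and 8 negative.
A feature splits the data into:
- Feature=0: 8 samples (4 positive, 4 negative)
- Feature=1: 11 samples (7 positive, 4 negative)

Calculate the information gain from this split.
0.0134 bits

Information Gain = H(Y) - H(Y|Feature)

Before split:
P(positive) = 11/19 = 0.5789
H(Y) = 0.9819 bits

After split:
Feature=0: H = 1.0000 bits (weight = 8/19)
Feature=1: H = 0.9457 bits (weight = 11/19)
H(Y|Feature) = (8/19)×1.0000 + (11/19)×0.9457 = 0.9685 bits

Information Gain = 0.9819 - 0.9685 = 0.0134 bits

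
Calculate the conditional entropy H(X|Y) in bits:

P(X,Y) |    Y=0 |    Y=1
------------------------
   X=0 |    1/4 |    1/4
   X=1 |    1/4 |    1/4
1.0000 bits

Using the chain rule: H(X|Y) = H(X,Y) - H(Y)

First, compute H(X,Y) = 2.0000 bits

Marginal P(Y) = (1/2, 1/2)
H(Y) = 1.0000 bits

H(X|Y) = H(X,Y) - H(Y) = 2.0000 - 1.0000 = 1.0000 bits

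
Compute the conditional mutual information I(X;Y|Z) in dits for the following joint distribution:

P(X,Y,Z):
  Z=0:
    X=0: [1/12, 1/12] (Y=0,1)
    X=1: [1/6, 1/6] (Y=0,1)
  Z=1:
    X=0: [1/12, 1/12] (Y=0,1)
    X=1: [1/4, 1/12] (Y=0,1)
0.0066 dits

Conditional mutual information: I(X;Y|Z) = H(X|Z) + H(Y|Z) - H(X,Y|Z)

H(Z) = 0.3010
H(X,Z) = 0.5775 → H(X|Z) = 0.2764
H(Y,Z) = 0.5898 → H(Y|Z) = 0.2887
H(X,Y,Z) = 0.8596 → H(X,Y|Z) = 0.5585

I(X;Y|Z) = 0.2764 + 0.2887 - 0.5585 = 0.0066 dits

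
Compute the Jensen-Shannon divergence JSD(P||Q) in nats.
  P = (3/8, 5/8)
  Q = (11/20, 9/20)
0.0155 nats

Jensen-Shannon divergence is:
JSD(P||Q) = 0.5 × D_KL(P||M) + 0.5 × D_KL(Q||M)
where M = 0.5 × (P + Q) is the mixture distribution.

M = 0.5 × (3/8, 5/8) + 0.5 × (11/20, 9/20) = (0.4625, 0.5375)

D_KL(P||M) = 0.0156 nats
D_KL(Q||M) = 0.0153 nats

JSD(P||Q) = 0.5 × 0.0156 + 0.5 × 0.0153 = 0.0155 nats

Unlike KL divergence, JSD is symmetric and bounded: 0 ≤ JSD ≤ log(2).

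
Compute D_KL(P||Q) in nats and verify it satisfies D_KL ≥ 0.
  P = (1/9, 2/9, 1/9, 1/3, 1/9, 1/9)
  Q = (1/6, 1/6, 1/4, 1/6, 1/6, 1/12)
0.1467 nats

KL divergence satisfies the Gibbs inequality: D_KL(P||Q) ≥ 0 for all distributions P, Q.

D_KL(P||Q) = Σ p(x) log(p(x)/q(x))
Term by term:
  x=0: 1/9 × log_e[(1/9)/(1/6)] = -0.0451
  x=1: 2/9 × log_e[(2/9)/(1/6)] = 0.0639
  x=2: 1/9 × log_e[(1/9)/(1/4)] = -0.0901
  x=3: 1/3 × log_e[(1/3)/(1/6)] = 0.2310
  x=4: 1/9 × log_e[(1/9)/(1/6)] = -0.0451
  x=5: 1/9 × log_e[(1/9)/(1/12)] = 0.0320
D_KL(P||Q) = 0.1467 nats

D_KL(P||Q) = 0.1467 ≥ 0 ✓

This non-negativity is a fundamental property: relative entropy cannot be negative because it measures how different Q is from P.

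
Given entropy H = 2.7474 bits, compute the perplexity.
6.7151

Perplexity is 2^H (or exp(H) for natural log).

H = 2.7474 bits
Perplexity = 2^2.7474 = 6.7151

Interpretation: The model's uncertainty is equivalent to choosing uniformly among 6.7 options.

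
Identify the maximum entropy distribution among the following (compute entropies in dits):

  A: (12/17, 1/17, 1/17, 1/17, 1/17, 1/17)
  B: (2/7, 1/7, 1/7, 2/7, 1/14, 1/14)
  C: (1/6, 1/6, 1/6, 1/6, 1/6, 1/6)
C

For a discrete distribution over n outcomes, entropy is maximized by the uniform distribution.

Computing entropies:
H(A) = 0.4687 dits
H(B) = 0.7161 dits
H(C) = 0.7782 dits

The uniform distribution (where all probabilities equal 1/6) achieves the maximum entropy of log_10(6) = 0.7782 dits.

Distribution C has the highest entropy.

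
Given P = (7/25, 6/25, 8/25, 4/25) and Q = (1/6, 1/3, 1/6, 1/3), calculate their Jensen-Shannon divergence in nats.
0.0389 nats

Jensen-Shannon divergence is:
JSD(P||Q) = 0.5 × D_KL(P||M) + 0.5 × D_KL(Q||M)
where M = 0.5 × (P + Q) is the mixture distribution.

M = 0.5 × (7/25, 6/25, 8/25, 4/25) + 0.5 × (1/6, 1/3, 1/6, 1/3) = (0.223333, 0.286667, 0.243333, 0.246667)

D_KL(P||M) = 0.0391 nats
D_KL(Q||M) = 0.0388 nats

JSD(P||Q) = 0.5 × 0.0391 + 0.5 × 0.0388 = 0.0389 nats

Unlike KL divergence, JSD is symmetric and bounded: 0 ≤ JSD ≤ log(2).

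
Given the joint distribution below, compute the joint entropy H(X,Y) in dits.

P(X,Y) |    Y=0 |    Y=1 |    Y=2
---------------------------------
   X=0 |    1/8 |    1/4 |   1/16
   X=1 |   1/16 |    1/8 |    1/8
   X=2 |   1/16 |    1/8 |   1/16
0.9031 dits

Joint entropy is H(X,Y) = -Σ_{x,y} p(x,y) log p(x,y).

Summing over all non-zero entries:
H(X,Y) = -[1/8·log_10(1/8) + 1/4·log_10(1/4) + 1/16·log_10(1/16) + 1/16·log_10(1/16) + 1/8·log_10(1/8) + 1/8·log_10(1/8) + 1/16·log_10(1/16) + 1/8·log_10(1/8) + 1/16·log_10(1/16)]
H(X,Y) = 0.9031 dits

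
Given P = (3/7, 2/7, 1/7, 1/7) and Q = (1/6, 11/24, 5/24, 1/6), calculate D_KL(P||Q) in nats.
0.1938 nats

KL divergence: D_KL(P||Q) = Σ p(x) log(p(x)/q(x))

Computing term by term:
  x=0: 3/7 × log_e[(3/7)/(1/6)] = 3/7 × 0.9445 = 0.4048
  x=1: 2/7 × log_e[(2/7)/(11/24)] = 2/7 × -0.4726 = -0.1350
  x=2: 1/7 × log_e[(1/7)/(5/24)] = 1/7 × -0.3773 = -0.0539
  x=3: 1/7 × log_e[(1/7)/(1/6)] = 1/7 × -0.1542 = -0.0220

D_KL(P||Q) = 0.1938 nats

Note: KL divergence is always non-negative and equals 0 iff P = Q.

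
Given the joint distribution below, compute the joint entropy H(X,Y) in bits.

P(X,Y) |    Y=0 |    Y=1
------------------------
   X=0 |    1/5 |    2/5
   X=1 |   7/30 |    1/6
1.9139 bits

Joint entropy is H(X,Y) = -Σ_{x,y} p(x,y) log p(x,y).

Summing over all non-zero entries:
H(X,Y) = -[1/5·log_2(1/5) + 2/5·log_2(2/5) + 7/30·log_2(7/30) + 1/6·log_2(1/6)]
H(X,Y) = 1.9139 bits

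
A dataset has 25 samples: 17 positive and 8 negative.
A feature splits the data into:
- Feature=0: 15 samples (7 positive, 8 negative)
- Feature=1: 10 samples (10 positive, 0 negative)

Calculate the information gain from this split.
0.3063 bits

Information Gain = H(Y) - H(Y|Feature)

Before split:
P(positive) = 17/25 = 0.6800
H(Y) = 0.9044 bits

After split:
Feature=0: H = 0.9968 bits (weight = 15/25)
Feature=1: H = 0.0000 bits (weight = 10/25)
H(Y|Feature) = (15/25)×0.9968 + (10/25)×0.0000 = 0.5981 bits

Information Gain = 0.9044 - 0.5981 = 0.3063 bits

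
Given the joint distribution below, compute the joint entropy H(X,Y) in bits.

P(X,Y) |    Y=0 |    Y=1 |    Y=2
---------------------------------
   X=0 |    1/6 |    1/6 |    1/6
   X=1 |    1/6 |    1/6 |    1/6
2.5850 bits

Joint entropy is H(X,Y) = -Σ_{x,y} p(x,y) log p(x,y).

Summing over all non-zero entries:
H(X,Y) = -[1/6·log_2(1/6) + 1/6·log_2(1/6) + 1/6·log_2(1/6) + 1/6·log_2(1/6) + 1/6·log_2(1/6) + 1/6·log_2(1/6)]
H(X,Y) = 2.5850 bits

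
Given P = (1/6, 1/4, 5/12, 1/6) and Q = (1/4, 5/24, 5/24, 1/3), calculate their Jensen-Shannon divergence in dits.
0.0161 dits

Jensen-Shannon divergence is:
JSD(P||Q) = 0.5 × D_KL(P||M) + 0.5 × D_KL(Q||M)
where M = 0.5 × (P + Q) is the mixture distribution.

M = 0.5 × (1/6, 1/4, 5/12, 1/6) + 0.5 × (1/4, 5/24, 5/24, 1/3) = (5/24, 0.229167, 5/16, 1/4)

D_KL(P||M) = 0.0160 dits
D_KL(Q||M) = 0.0161 dits

JSD(P||Q) = 0.5 × 0.0160 + 0.5 × 0.0161 = 0.0161 dits

Unlike KL divergence, JSD is symmetric and bounded: 0 ≤ JSD ≤ log(2).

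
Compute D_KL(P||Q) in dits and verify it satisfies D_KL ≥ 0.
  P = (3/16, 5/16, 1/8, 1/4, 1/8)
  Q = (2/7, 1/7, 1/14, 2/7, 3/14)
0.0586 dits

KL divergence satisfies the Gibbs inequality: D_KL(P||Q) ≥ 0 for all distributions P, Q.

D_KL(P||Q) = Σ p(x) log(p(x)/q(x))
Term by term:
  x=0: 3/16 × log_10[(3/16)/(2/7)] = -0.0343
  x=1: 5/16 × log_10[(5/16)/(1/7)] = 0.1062
  x=2: 1/8 × log_10[(1/8)/(1/14)] = 0.0304
  x=3: 1/4 × log_10[(1/4)/(2/7)] = -0.0145
  x=4: 1/8 × log_10[(1/8)/(3/14)] = -0.0293
D_KL(P||Q) = 0.0586 dits

D_KL(P||Q) = 0.0586 ≥ 0 ✓

This non-negativity is a fundamental property: relative entropy cannot be negative because it measures how different Q is from P.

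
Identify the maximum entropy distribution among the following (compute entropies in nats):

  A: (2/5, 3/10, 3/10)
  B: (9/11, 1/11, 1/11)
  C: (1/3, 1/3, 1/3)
C

For a discrete distribution over n outcomes, entropy is maximized by the uniform distribution.

Computing entropies:
H(A) = 1.0889 nats
H(B) = 0.6002 nats
H(C) = 1.0986 nats

The uniform distribution (where all probabilities equal 1/3) achieves the maximum entropy of log_e(3) = 1.0986 nats.

Distribution C has the highest entropy.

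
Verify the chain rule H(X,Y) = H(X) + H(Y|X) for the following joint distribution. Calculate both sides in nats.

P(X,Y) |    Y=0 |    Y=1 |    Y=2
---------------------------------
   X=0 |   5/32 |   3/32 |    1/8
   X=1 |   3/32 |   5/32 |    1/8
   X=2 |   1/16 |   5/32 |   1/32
H(X,Y) = 2.1154, H(X) = 1.0822, H(Y|X) = 1.0332 (all in nats)

Chain rule: H(X,Y) = H(X) + H(Y|X)

Left side — joint entropy directly:
H(X,Y) = -Σ p(x,y) log p(x,y) = 2.1154 nats

Right side — compute H(Y|X) from the conditional distributions:
P(X) = (3/8, 3/8, 1/4), so H(X) = 1.0822 nats
H(Y|X) = Σ_x P(X=x) · H(Y|X=x):
  P(Y|X=0) = (5/12, 1/4, 1/3), H(Y|X=0) = 1.0776, weight P(X=0) = 3/8
  P(Y|X=1) = (1/4, 5/12, 1/3), H(Y|X=1) = 1.0776, weight P(X=1) = 3/8
  P(Y|X=2) = (1/4, 5/8, 1/8), H(Y|X=2) = 0.9003, weight P(X=2) = 1/4
H(Y|X) = 1.0332 nats

H(X) + H(Y|X) = 1.0822 + 1.0332 = 2.1154 nats

Both sides equal 2.1154 nats. ✓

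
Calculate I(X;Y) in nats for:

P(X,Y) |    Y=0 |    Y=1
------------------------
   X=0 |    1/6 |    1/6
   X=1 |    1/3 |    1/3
0.0000 nats

Mutual information: I(X;Y) = H(X) + H(Y) - H(X,Y)

Marginals:
P(X) = (1/3, 2/3), H(X) = 0.6365 nats
P(Y) = (1/2, 1/2), H(Y) = 0.6931 nats

Joint entropy: H(X,Y) = 1.3297 nats

I(X;Y) = 0.6365 + 0.6931 - 1.3297 = 0.0000 nats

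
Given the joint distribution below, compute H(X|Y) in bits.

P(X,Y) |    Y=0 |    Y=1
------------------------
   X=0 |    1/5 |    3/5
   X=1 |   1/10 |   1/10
0.6897 bits

Using the chain rule: H(X|Y) = H(X,Y) - H(Y)

First, compute H(X,Y) = 1.5710 bits

Marginal P(Y) = (3/10, 7/10)
H(Y) = 0.8813 bits

H(X|Y) = H(X,Y) - H(Y) = 1.5710 - 0.8813 = 0.6897 bits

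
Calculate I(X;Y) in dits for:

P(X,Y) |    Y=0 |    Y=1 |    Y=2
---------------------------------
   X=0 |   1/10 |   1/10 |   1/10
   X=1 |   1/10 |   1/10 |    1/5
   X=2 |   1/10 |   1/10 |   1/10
0.0060 dits

Mutual information: I(X;Y) = H(X) + H(Y) - H(X,Y)

Marginals:
P(X) = (3/10, 2/5, 3/10), H(X) = 0.4729 dits
P(Y) = (3/10, 3/10, 2/5), H(Y) = 0.4729 dits

Joint entropy: H(X,Y) = 0.9398 dits

I(X;Y) = 0.4729 + 0.4729 - 0.9398 = 0.0060 dits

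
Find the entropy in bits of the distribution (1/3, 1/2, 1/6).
1.4591 bits

Shannon entropy is H(X) = -Σ p(x) log p(x).

For P = (1/3, 1/2, 1/6):
H = -1/3 × log_2(1/3) -1/2 × log_2(1/2) -1/6 × log_2(1/6)
H = 1.4591 bits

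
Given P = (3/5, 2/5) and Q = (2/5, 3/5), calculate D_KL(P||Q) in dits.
0.0352 dits

KL divergence: D_KL(P||Q) = Σ p(x) log(p(x)/q(x))

Computing term by term:
  x=0: 3/5 × log_10[(3/5)/(2/5)] = 3/5 × 0.1761 = 0.1057
  x=1: 2/5 × log_10[(2/5)/(3/5)] = 2/5 × -0.1761 = -0.0704

D_KL(P||Q) = 0.0352 dits

Note: KL divergence is always non-negative and equals 0 iff P = Q.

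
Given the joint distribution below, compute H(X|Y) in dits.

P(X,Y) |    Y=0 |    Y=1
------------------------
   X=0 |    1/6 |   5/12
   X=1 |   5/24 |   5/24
0.2847 dits

Using the chain rule: H(X|Y) = H(X,Y) - H(Y)

First, compute H(X,Y) = 0.5720 dits

Marginal P(Y) = (3/8, 5/8)
H(Y) = 0.2873 dits

H(X|Y) = H(X,Y) - H(Y) = 0.5720 - 0.2873 = 0.2847 dits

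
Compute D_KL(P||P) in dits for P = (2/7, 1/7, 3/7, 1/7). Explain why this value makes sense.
0.0000 dits

KL divergence satisfies the Gibbs inequality: D_KL(P||Q) ≥ 0 for all distributions P, Q.

D_KL(P||Q) = Σ p(x) log(p(x)/q(x))
Each term is p(x) × log_10(p(x)/p(x)) = p(x) × log_10(1) = 0, so the sum is 0.
D_KL(P||Q) = 0.0000 dits

When P = Q, the KL divergence is exactly 0, as there is no 'divergence' between identical distributions.

This non-negativity is a fundamental property: relative entropy cannot be negative because it measures how different Q is from P.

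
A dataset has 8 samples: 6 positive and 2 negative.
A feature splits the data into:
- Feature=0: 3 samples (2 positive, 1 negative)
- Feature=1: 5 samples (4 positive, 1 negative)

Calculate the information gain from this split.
0.0157 bits

Information Gain = H(Y) - H(Y|Feature)

Before split:
P(positive) = 6/8 = 0.7500
H(Y) = 0.8113 bits

After split:
Feature=0: H = 0.9183 bits (weight = 3/8)
Feature=1: H = 0.7219 bits (weight = 5/8)
H(Y|Feature) = (3/8)×0.9183 + (5/8)×0.7219 = 0.7956 bits

Information Gain = 0.8113 - 0.7956 = 0.0157 bits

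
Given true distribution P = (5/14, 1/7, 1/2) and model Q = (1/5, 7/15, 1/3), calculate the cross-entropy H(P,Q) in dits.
0.5355 dits

Cross-entropy: H(P,Q) = -Σ p(x) log q(x)

Alternatively: H(P,Q) = H(P) + D_KL(P||Q)
H(P) = 0.4309 dits
D_KL(P||Q) = 0.1045 dits

H(P,Q) = 0.4309 + 0.1045 = 0.5355 dits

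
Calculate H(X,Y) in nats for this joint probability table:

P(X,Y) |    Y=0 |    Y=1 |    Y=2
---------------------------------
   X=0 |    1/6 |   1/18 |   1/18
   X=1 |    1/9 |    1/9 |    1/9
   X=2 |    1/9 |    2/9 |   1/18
2.0911 nats

Joint entropy is H(X,Y) = -Σ_{x,y} p(x,y) log p(x,y).

Summing over all non-zero entries:
H(X,Y) = -[1/6·log_e(1/6) + 1/18·log_e(1/18) + 1/18·log_e(1/18) + 1/9·log_e(1/9) + 1/9·log_e(1/9) + 1/9·log_e(1/9) + 1/9·log_e(1/9) + 2/9·log_e(2/9) + 1/18·log_e(1/18)]
H(X,Y) = 2.0911 nats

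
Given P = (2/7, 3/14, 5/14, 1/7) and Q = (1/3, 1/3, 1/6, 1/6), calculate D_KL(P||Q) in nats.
0.1114 nats

KL divergence: D_KL(P||Q) = Σ p(x) log(p(x)/q(x))

Computing term by term:
  x=0: 2/7 × log_e[(2/7)/(1/3)] = 2/7 × -0.1542 = -0.0440
  x=1: 3/14 × log_e[(3/14)/(1/3)] = 3/14 × -0.4418 = -0.0947
  x=2: 5/14 × log_e[(5/14)/(1/6)] = 5/14 × 0.7621 = 0.2722
  x=3: 1/7 × log_e[(1/7)/(1/6)] = 1/7 × -0.1542 = -0.0220

D_KL(P||Q) = 0.1114 nats

Note: KL divergence is always non-negative and equals 0 iff P = Q.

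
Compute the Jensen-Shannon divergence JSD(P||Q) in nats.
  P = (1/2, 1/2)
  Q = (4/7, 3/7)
0.0026 nats

Jensen-Shannon divergence is:
JSD(P||Q) = 0.5 × D_KL(P||M) + 0.5 × D_KL(Q||M)
where M = 0.5 × (P + Q) is the mixture distribution.

M = 0.5 × (1/2, 1/2) + 0.5 × (4/7, 3/7) = (15/28, 13/28)

D_KL(P||M) = 0.0026 nats
D_KL(Q||M) = 0.0026 nats

JSD(P||Q) = 0.5 × 0.0026 + 0.5 × 0.0026 = 0.0026 nats

Unlike KL divergence, JSD is symmetric and bounded: 0 ≤ JSD ≤ log(2).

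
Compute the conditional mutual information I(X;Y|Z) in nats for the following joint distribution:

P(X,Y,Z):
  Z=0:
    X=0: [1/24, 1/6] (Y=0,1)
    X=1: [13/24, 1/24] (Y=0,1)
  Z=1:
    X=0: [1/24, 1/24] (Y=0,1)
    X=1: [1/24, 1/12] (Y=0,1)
0.2048 nats

Conditional mutual information: I(X;Y|Z) = H(X|Z) + H(Y|Z) - H(X,Y|Z)

H(Z) = 0.5117
H(X,Z) = 1.1082 → H(X|Z) = 0.5965
H(Y,Z) = 1.1082 → H(Y|Z) = 0.5965
H(X,Y,Z) = 1.4999 → H(X,Y|Z) = 0.9882

I(X;Y|Z) = 0.5965 + 0.5965 - 0.9882 = 0.2048 nats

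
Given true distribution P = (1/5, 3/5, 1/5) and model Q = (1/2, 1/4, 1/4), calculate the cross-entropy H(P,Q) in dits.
0.5419 dits

Cross-entropy: H(P,Q) = -Σ p(x) log q(x)

Alternatively: H(P,Q) = H(P) + D_KL(P||Q)
H(P) = 0.4127 dits
D_KL(P||Q) = 0.1292 dits

H(P,Q) = 0.4127 + 0.1292 = 0.5419 dits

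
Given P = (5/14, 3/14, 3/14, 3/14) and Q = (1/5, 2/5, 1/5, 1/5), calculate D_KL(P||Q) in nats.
0.1029 nats

KL divergence: D_KL(P||Q) = Σ p(x) log(p(x)/q(x))

Computing term by term:
  x=0: 5/14 × log_e[(5/14)/(1/5)] = 5/14 × 0.5798 = 0.2071
  x=1: 3/14 × log_e[(3/14)/(2/5)] = 3/14 × -0.6242 = -0.1337
  x=2: 3/14 × log_e[(3/14)/(1/5)] = 3/14 × 0.0690 = 0.0148
  x=3: 3/14 × log_e[(3/14)/(1/5)] = 3/14 × 0.0690 = 0.0148

D_KL(P||Q) = 0.1029 nats

Note: KL divergence is always non-negative and equals 0 iff P = Q.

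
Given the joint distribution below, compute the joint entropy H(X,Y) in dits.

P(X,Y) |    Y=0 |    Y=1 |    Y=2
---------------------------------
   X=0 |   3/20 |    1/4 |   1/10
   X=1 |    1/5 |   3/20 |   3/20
0.7611 dits

Joint entropy is H(X,Y) = -Σ_{x,y} p(x,y) log p(x,y).

Summing over all non-zero entries:
H(X,Y) = -[3/20·log_10(3/20) + 1/4·log_10(1/4) + 1/10·log_10(1/10) + 1/5·log_10(1/5) + 3/20·log_10(3/20) + 3/20·log_10(3/20)]
H(X,Y) = 0.7611 dits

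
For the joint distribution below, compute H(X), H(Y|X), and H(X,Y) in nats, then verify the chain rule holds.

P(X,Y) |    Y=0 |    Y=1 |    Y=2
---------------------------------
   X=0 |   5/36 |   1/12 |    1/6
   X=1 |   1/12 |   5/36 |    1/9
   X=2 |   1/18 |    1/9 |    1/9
H(X,Y) = 2.1541, H(X) = 1.0893, H(Y|X) = 1.0648 (all in nats)

Chain rule: H(X,Y) = H(X) + H(Y|X)

Left side — joint entropy directly:
H(X,Y) = -Σ p(x,y) log p(x,y) = 2.1541 nats

Right side — compute H(Y|X) from the conditional distributions:
P(X) = (7/18, 1/3, 5/18), so H(X) = 1.0893 nats
H(Y|X) = Σ_x P(X=x) · H(Y|X=x):
  P(Y|X=0) = (5/14, 3/14, 3/7), H(Y|X=0) = 1.0609, weight P(X=0) = 7/18
  P(Y|X=1) = (1/4, 5/12, 1/3), H(Y|X=1) = 1.0776, weight P(X=1) = 1/3
  P(Y|X=2) = (1/5, 2/5, 2/5), H(Y|X=2) = 1.0549, weight P(X=2) = 5/18
H(Y|X) = 1.0648 nats

H(X) + H(Y|X) = 1.0893 + 1.0648 = 2.1541 nats

Both sides equal 2.1541 nats. ✓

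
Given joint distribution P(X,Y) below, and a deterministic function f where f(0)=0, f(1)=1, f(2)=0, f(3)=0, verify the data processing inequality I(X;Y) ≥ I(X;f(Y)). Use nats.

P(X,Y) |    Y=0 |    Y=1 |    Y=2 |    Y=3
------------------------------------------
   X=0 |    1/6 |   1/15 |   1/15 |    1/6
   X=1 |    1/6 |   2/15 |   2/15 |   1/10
I(X;Y) = 0.0289, I(X;f(Y)) = 0.0091, inequality holds: 0.0289 ≥ 0.0091

Data Processing Inequality: For any Markov chain X → Y → Z, we have I(X;Y) ≥ I(X;Z).

Here Z = f(Y) is a deterministic function of Y, forming X → Y → Z.

Original I(X;Y) = 0.0289 nats

After applying f:
P(X,Z) where Z=f(Y):
- P(X,Z=0) = P(X,Y=0) + P(X,Y=2) + P(X,Y=3)
- P(X,Z=1) = P(X,Y=1)

I(X;Z) = I(X;f(Y)) = 0.0091 nats

Verification: 0.0289 ≥ 0.0091 ✓

Information cannot be created by processing; the function f can only lose information about X.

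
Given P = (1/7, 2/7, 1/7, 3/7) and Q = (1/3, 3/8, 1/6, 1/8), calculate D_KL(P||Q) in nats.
0.3073 nats

KL divergence: D_KL(P||Q) = Σ p(x) log(p(x)/q(x))

Computing term by term:
  x=0: 1/7 × log_e[(1/7)/(1/3)] = 1/7 × -0.8473 = -0.1210
  x=1: 2/7 × log_e[(2/7)/(3/8)] = 2/7 × -0.2719 = -0.0777
  x=2: 1/7 × log_e[(1/7)/(1/6)] = 1/7 × -0.1542 = -0.0220
  x=3: 3/7 × log_e[(3/7)/(1/8)] = 3/7 × 1.2321 = 0.5281

D_KL(P||Q) = 0.3073 nats

Note: KL divergence is always non-negative and equals 0 iff P = Q.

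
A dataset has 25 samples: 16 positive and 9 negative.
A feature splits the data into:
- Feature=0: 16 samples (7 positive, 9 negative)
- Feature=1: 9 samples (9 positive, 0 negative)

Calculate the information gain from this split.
0.3099 bits

Information Gain = H(Y) - H(Y|Feature)

Before split:
P(positive) = 16/25 = 0.6400
H(Y) = 0.9427 bits

After split:
Feature=0: H = 0.9887 bits (weight = 16/25)
Feature=1: H = 0.0000 bits (weight = 9/25)
H(Y|Feature) = (16/25)×0.9887 + (9/25)×0.0000 = 0.6328 bits

Information Gain = 0.9427 - 0.6328 = 0.3099 bits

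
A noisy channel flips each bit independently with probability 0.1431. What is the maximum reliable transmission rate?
0.4077 bits

For a binary symmetric channel (BSC) with error probability p:
Capacity C = 1 - H(p) bits per symbol

where H(p) = -p log₂(p) - (1-p) log₂(1-p) is the binary entropy function.

H(0.1431) = 0.5923 bits
C = 1 - 0.5923 = 0.4077 bits per symbol

This means we can reliably transmit up to 0.4077 bits of information per channel use.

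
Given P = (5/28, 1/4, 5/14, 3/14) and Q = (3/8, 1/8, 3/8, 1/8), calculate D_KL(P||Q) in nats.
0.1389 nats

KL divergence: D_KL(P||Q) = Σ p(x) log(p(x)/q(x))

Computing term by term:
  x=0: 5/28 × log_e[(5/28)/(3/8)] = 5/28 × -0.7419 = -0.1325
  x=1: 1/4 × log_e[(1/4)/(1/8)] = 1/4 × 0.6931 = 0.1733
  x=2: 5/14 × log_e[(5/14)/(3/8)] = 5/14 × -0.0488 = -0.0174
  x=3: 3/14 × log_e[(3/14)/(1/8)] = 3/14 × 0.5390 = 0.1155

D_KL(P||Q) = 0.1389 nats

Note: KL divergence is always non-negative and equals 0 iff P = Q.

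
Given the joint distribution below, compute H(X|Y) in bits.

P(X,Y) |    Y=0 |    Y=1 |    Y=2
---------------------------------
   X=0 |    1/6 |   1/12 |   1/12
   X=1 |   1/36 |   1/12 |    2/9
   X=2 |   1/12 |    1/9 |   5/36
1.4528 bits

Using the chain rule: H(X|Y) = H(X,Y) - H(Y)

First, compute H(X,Y) = 2.9994 bits

Marginal P(Y) = (5/18, 5/18, 4/9)
H(Y) = 1.5466 bits

H(X|Y) = H(X,Y) - H(Y) = 2.9994 - 1.5466 = 1.4528 bits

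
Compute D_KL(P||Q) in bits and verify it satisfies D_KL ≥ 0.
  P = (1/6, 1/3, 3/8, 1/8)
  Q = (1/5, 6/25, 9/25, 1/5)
0.0515 bits

KL divergence satisfies the Gibbs inequality: D_KL(P||Q) ≥ 0 for all distributions P, Q.

D_KL(P||Q) = Σ p(x) log(p(x)/q(x))
Term by term:
  x=0: 1/6 × log_2[(1/6)/(1/5)] = -0.0438
  x=1: 1/3 × log_2[(1/3)/(6/25)] = 0.1580
  x=2: 3/8 × log_2[(3/8)/(9/25)] = 0.0221
  x=3: 1/8 × log_2[(1/8)/(1/5)] = -0.0848
D_KL(P||Q) = 0.0515 bits

D_KL(P||Q) = 0.0515 ≥ 0 ✓

This non-negativity is a fundamental property: relative entropy cannot be negative because it measures how different Q is from P.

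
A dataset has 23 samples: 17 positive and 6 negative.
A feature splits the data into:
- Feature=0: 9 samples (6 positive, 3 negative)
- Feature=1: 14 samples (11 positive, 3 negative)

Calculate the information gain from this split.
0.0124 bits

Information Gain = H(Y) - H(Y|Feature)

Before split:
P(positive) = 17/23 = 0.7391
H(Y) = 0.8281 bits

After split:
Feature=0: H = 0.9183 bits (weight = 9/23)
Feature=1: H = 0.7496 bits (weight = 14/23)
H(Y|Feature) = (9/23)×0.9183 + (14/23)×0.7496 = 0.8156 bits

Information Gain = 0.8281 - 0.8156 = 0.0124 bits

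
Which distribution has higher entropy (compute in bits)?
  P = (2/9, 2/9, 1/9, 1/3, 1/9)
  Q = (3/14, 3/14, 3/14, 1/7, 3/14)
Q

Computing entropies in bits:
H(P) = 2.1972
H(Q) = 2.3060

Distribution Q has higher entropy.

Intuition: The distribution closer to uniform (more spread out) has higher entropy.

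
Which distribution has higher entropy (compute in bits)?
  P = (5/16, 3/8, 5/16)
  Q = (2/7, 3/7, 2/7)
P

Computing entropies in bits:
H(P) = 1.5794
H(Q) = 1.5567

Distribution P has higher entropy.

Intuition: The distribution closer to uniform (more spread out) has higher entropy.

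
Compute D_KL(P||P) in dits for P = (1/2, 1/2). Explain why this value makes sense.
0.0000 dits

KL divergence satisfies the Gibbs inequality: D_KL(P||Q) ≥ 0 for all distributions P, Q.

D_KL(P||Q) = Σ p(x) log(p(x)/q(x))
Each term is p(x) × log_10(p(x)/p(x)) = p(x) × log_10(1) = 0, so the sum is 0.
D_KL(P||Q) = 0.0000 dits

When P = Q, the KL divergence is exactly 0, as there is no 'divergence' between identical distributions.

This non-negativity is a fundamental property: relative entropy cannot be negative because it measures how different Q is from P.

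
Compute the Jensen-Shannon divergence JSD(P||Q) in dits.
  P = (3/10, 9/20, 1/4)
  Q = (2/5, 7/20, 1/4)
0.0029 dits

Jensen-Shannon divergence is:
JSD(P||Q) = 0.5 × D_KL(P||M) + 0.5 × D_KL(Q||M)
where M = 0.5 × (P + Q) is the mixture distribution.

M = 0.5 × (3/10, 9/20, 1/4) + 0.5 × (2/5, 7/20, 1/4) = (7/20, 2/5, 1/4)

D_KL(P||M) = 0.0029 dits
D_KL(Q||M) = 0.0029 dits

JSD(P||Q) = 0.5 × 0.0029 + 0.5 × 0.0029 = 0.0029 dits

Unlike KL divergence, JSD is symmetric and bounded: 0 ≤ JSD ≤ log(2).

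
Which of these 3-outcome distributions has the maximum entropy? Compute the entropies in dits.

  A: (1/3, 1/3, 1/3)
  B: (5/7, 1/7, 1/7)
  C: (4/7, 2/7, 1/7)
A

For a discrete distribution over n outcomes, entropy is maximized by the uniform distribution.

Computing entropies:
H(A) = 0.4771 dits
H(B) = 0.3458 dits
H(C) = 0.4151 dits

The uniform distribution (where all probabilities equal 1/3) achieves the maximum entropy of log_10(3) = 0.4771 dits.

Distribution A has the highest entropy.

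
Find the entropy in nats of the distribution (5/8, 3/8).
0.6616 nats

Shannon entropy is H(X) = -Σ p(x) log p(x).

For P = (5/8, 3/8):
H = -5/8 × log_e(5/8) -3/8 × log_e(3/8)
H = 0.6616 nats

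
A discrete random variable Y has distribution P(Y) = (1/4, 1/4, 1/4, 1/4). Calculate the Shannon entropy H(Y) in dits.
0.6021 dits

Shannon entropy is H(X) = -Σ p(x) log p(x).

For P = (1/4, 1/4, 1/4, 1/4):
H = -1/4 × log_10(1/4) -1/4 × log_10(1/4) -1/4 × log_10(1/4) -1/4 × log_10(1/4)
H = 0.6021 dits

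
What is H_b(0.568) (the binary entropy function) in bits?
0.9866 bits

The binary entropy function is:
H(p) = -p log(p) - (1-p) log(1-p)

H(0.568) = -0.568 × log_2(0.568) - 0.432 × log_2(0.432)
H(0.568) = 0.9866 bits

Note: Binary entropy is maximized at p=0.5 (H=1 bit) and minimized at p=0 or p=1 (H=0).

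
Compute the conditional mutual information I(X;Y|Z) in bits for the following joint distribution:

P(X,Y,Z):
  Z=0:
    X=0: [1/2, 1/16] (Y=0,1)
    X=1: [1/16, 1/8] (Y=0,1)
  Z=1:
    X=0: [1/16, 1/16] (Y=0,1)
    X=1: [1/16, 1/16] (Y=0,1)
0.1532 bits

Conditional mutual information: I(X;Y|Z) = H(X|Z) + H(Y|Z) - H(X,Y|Z)

H(Z) = 0.8113
H(X,Z) = 1.6697 → H(X|Z) = 0.8585
H(Y,Z) = 1.6697 → H(Y|Z) = 0.8585
H(X,Y,Z) = 2.3750 → H(X,Y|Z) = 1.5637

I(X;Y|Z) = 0.8585 + 0.8585 - 1.5637 = 0.1532 bits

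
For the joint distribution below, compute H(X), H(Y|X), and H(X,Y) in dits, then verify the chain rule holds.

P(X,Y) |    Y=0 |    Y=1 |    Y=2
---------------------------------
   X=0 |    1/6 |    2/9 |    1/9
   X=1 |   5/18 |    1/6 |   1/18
H(X,Y) = 0.7348, H(X) = 0.3010, H(Y|X) = 0.4338 (all in dits)

Chain rule: H(X,Y) = H(X) + H(Y|X)

Left side — joint entropy directly:
H(X,Y) = -Σ p(x,y) log p(x,y) = 0.7348 dits

Right side — compute H(Y|X) from the conditional distributions:
P(X) = (1/2, 1/2), so H(X) = 0.3010 dits
H(Y|X) = Σ_x P(X=x) · H(Y|X=x):
  P(Y|X=0) = (1/3, 4/9, 2/9), H(Y|X=0) = 0.4607, weight P(X=0) = 1/2
  P(Y|X=1) = (5/9, 1/3, 1/9), H(Y|X=1) = 0.4069, weight P(X=1) = 1/2
H(Y|X) = 0.4338 dits

H(X) + H(Y|X) = 0.3010 + 0.4338 = 0.7348 dits

Both sides equal 0.7348 dits. ✓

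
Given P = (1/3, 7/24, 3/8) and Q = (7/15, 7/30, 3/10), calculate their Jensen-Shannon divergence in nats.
0.0093 nats

Jensen-Shannon divergence is:
JSD(P||Q) = 0.5 × D_KL(P||M) + 0.5 × D_KL(Q||M)
where M = 0.5 × (P + Q) is the mixture distribution.

M = 0.5 × (1/3, 7/24, 3/8) + 0.5 × (7/15, 7/30, 3/10) = (2/5, 0.2625, 0.3375)

D_KL(P||M) = 0.0095 nats
D_KL(Q||M) = 0.0091 nats

JSD(P||Q) = 0.5 × 0.0095 + 0.5 × 0.0091 = 0.0093 nats

Unlike KL divergence, JSD is symmetric and bounded: 0 ≤ JSD ≤ log(2).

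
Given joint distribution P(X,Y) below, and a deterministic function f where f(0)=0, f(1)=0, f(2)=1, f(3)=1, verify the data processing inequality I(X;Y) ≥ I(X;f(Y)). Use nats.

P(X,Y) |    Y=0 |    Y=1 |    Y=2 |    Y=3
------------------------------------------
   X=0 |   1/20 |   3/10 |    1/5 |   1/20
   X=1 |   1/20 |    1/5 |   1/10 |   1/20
I(X;Y) = 0.0069, I(X;f(Y)) = 0.0009, inequality holds: 0.0069 ≥ 0.0009

Data Processing Inequality: For any Markov chain X → Y → Z, we have I(X;Y) ≥ I(X;Z).

Here Z = f(Y) is a deterministic function of Y, forming X → Y → Z.

Original I(X;Y) = 0.0069 nats

After applying f:
P(X,Z) where Z=f(Y):
- P(X,Z=0) = P(X,Y=0) + P(X,Y=1)
- P(X,Z=1) = P(X,Y=2) + P(X,Y=3)

I(X;Z) = I(X;f(Y)) = 0.0009 nats

Verification: 0.0069 ≥ 0.0009 ✓

Information cannot be created by processing; the function f can only lose information about X.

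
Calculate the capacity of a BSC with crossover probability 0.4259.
0.0159 bits

For a binary symmetric channel (BSC) with error probability p:
Capacity C = 1 - H(p) bits per symbol

where H(p) = -p log₂(p) - (1-p) log₂(1-p) is the binary entropy function.

H(0.4259) = 0.9841 bits
C = 1 - 0.9841 = 0.0159 bits per symbol

This means we can reliably transmit up to 0.0159 bits of information per channel use.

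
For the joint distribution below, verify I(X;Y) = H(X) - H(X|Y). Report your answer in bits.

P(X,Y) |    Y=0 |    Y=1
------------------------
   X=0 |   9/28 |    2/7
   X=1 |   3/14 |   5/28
I(X;Y) = 0.0002 bits

Mutual information has multiple equivalent forms:
- I(X;Y) = H(X) - H(X|Y)
- I(X;Y) = H(Y) - H(Y|X)
- I(X;Y) = H(X) + H(Y) - H(X,Y)

Computing all quantities:
H(X) = 0.9666, H(Y) = 0.9963, H(X,Y) = 1.9628
H(X|Y) = 0.9664, H(Y|X) = 0.9961

Verification:
H(X) - H(X|Y) = 0.9666 - 0.9664 = 0.0002
H(Y) - H(Y|X) = 0.9963 - 0.9961 = 0.0002
H(X) + H(Y) - H(X,Y) = 0.9666 + 0.9963 - 1.9628 = 0.0002

All forms give I(X;Y) = 0.0002 bits. ✓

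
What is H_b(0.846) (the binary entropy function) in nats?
0.4296 nats

The binary entropy function is:
H(p) = -p log(p) - (1-p) log(1-p)

H(0.846) = -0.846 × log_e(0.846) - 0.154 × log_e(0.154)
H(0.846) = 0.4296 nats

Note: Binary entropy is maximized at p=0.5 (H=1 bit) and minimized at p=0 or p=1 (H=0).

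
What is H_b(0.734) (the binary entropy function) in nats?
0.5792 nats

The binary entropy function is:
H(p) = -p log(p) - (1-p) log(1-p)

H(0.734) = -0.734 × log_e(0.734) - 0.266 × log_e(0.266)
H(0.734) = 0.5792 nats

Note: Binary entropy is maximized at p=0.5 (H=1 bit) and minimized at p=0 or p=1 (H=0).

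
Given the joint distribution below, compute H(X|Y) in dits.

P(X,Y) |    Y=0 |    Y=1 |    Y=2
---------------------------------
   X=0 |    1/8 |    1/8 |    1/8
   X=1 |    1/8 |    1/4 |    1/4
0.2826 dits

Using the chain rule: H(X|Y) = H(X,Y) - H(Y)

First, compute H(X,Y) = 0.7526 dits

Marginal P(Y) = (1/4, 3/8, 3/8)
H(Y) = 0.4700 dits

H(X|Y) = H(X,Y) - H(Y) = 0.7526 - 0.4700 = 0.2826 dits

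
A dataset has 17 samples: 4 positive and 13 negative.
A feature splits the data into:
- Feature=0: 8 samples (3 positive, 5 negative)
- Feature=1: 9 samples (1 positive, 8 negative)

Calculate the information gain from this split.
0.0716 bits

Information Gain = H(Y) - H(Y|Feature)

Before split:
P(positive) = 4/17 = 0.2353
H(Y) = 0.7871 bits

After split:
Feature=0: H = 0.9544 bits (weight = 8/17)
Feature=1: H = 0.5033 bits (weight = 9/17)
H(Y|Feature) = (8/17)×0.9544 + (9/17)×0.5033 = 0.7156 bits

Information Gain = 0.7871 - 0.7156 = 0.0716 bits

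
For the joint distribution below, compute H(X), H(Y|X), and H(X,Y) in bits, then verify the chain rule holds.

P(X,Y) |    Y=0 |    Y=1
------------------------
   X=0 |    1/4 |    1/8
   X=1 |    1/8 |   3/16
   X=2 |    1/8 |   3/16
H(X,Y) = 2.5306, H(X) = 1.5794, H(Y|X) = 0.9512 (all in bits)

Chain rule: H(X,Y) = H(X) + H(Y|X)

Left side — joint entropy directly:
H(X,Y) = -Σ p(x,y) log p(x,y) = 2.5306 bits

Right side — compute H(Y|X) from the conditional distributions:
P(X) = (3/8, 5/16, 5/16), so H(X) = 1.5794 bits
H(Y|X) = Σ_x P(X=x) · H(Y|X=x):
  P(Y|X=0) = (2/3, 1/3), H(Y|X=0) = 0.9183, weight P(X=0) = 3/8
  P(Y|X=1) = (2/5, 3/5), H(Y|X=1) = 0.9710, weight P(X=1) = 5/16
  P(Y|X=2) = (2/5, 3/5), H(Y|X=2) = 0.9710, weight P(X=2) = 5/16
H(Y|X) = 0.9512 bits

H(X) + H(Y|X) = 1.5794 + 0.9512 = 2.5306 bits

Both sides equal 2.5306 bits. ✓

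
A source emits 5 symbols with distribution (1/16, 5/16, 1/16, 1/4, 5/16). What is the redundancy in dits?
0.0822 dits

Redundancy measures how far a source is from maximum entropy:
R = H_max - H(X)

Maximum entropy for 5 symbols: H_max = log_10(5) = 0.6990 dits
Actual entropy: H(X) = 0.6167 dits
Redundancy: R = 0.6990 - 0.6167 = 0.0822 dits

This redundancy represents potential for compression: the source could be compressed by 0.0822 dits per symbol.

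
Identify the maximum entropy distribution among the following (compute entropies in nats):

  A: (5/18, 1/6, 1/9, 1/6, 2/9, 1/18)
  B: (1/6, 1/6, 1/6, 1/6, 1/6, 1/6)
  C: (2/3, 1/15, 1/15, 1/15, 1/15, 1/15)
B

For a discrete distribution over n outcomes, entropy is maximized by the uniform distribution.

Computing entropies:
H(A) = 1.6920 nats
H(B) = 1.7918 nats
H(C) = 1.1730 nats

The uniform distribution (where all probabilities equal 1/6) achieves the maximum entropy of log_e(6) = 1.7918 nats.

Distribution B has the highest entropy.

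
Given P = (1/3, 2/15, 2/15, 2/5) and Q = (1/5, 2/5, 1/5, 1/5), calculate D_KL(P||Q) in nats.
0.2470 nats

KL divergence: D_KL(P||Q) = Σ p(x) log(p(x)/q(x))

Computing term by term:
  x=0: 1/3 × log_e[(1/3)/(1/5)] = 1/3 × 0.5108 = 0.1703
  x=1: 2/15 × log_e[(2/15)/(2/5)] = 2/15 × -1.0986 = -0.1465
  x=2: 2/15 × log_e[(2/15)/(1/5)] = 2/15 × -0.4055 = -0.0541
  x=3: 2/5 × log_e[(2/5)/(1/5)] = 2/5 × 0.6931 = 0.2773

D_KL(P||Q) = 0.2470 nats

Note: KL divergence is always non-negative and equals 0 iff P = Q.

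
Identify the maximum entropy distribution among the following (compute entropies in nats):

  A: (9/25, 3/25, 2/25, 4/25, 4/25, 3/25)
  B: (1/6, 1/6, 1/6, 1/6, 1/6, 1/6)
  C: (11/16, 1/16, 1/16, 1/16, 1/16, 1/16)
B

For a discrete distribution over n outcomes, entropy is maximized by the uniform distribution.

Computing entropies:
H(A) = 1.6651 nats
H(B) = 1.7918 nats
H(C) = 1.1240 nats

The uniform distribution (where all probabilities equal 1/6) achieves the maximum entropy of log_e(6) = 1.7918 nats.

Distribution B has the highest entropy.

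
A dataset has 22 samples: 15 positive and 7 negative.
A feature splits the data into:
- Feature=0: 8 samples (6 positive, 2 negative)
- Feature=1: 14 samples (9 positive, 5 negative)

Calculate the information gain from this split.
0.0090 bits

Information Gain = H(Y) - H(Y|Feature)

Before split:
P(positive) = 15/22 = 0.6818
H(Y) = 0.9024 bits

After split:
Feature=0: H = 0.8113 bits (weight = 8/22)
Feature=1: H = 0.9403 bits (weight = 14/22)
H(Y|Feature) = (8/22)×0.8113 + (14/22)×0.9403 = 0.8934 bits

Information Gain = 0.9024 - 0.8934 = 0.0090 bits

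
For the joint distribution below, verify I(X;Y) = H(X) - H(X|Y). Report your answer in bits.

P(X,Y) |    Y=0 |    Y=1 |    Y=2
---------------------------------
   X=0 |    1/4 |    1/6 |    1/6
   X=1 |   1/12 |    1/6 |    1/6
I(X;Y) = 0.0428 bits

Mutual information has multiple equivalent forms:
- I(X;Y) = H(X) - H(X|Y)
- I(X;Y) = H(Y) - H(Y|X)
- I(X;Y) = H(X) + H(Y) - H(X,Y)

Computing all quantities:
H(X) = 0.9799, H(Y) = 1.5850, H(X,Y) = 2.5221
H(X|Y) = 0.9371, H(Y|X) = 1.5422

Verification:
H(X) - H(X|Y) = 0.9799 - 0.9371 = 0.0428
H(Y) - H(Y|X) = 1.5850 - 1.5422 = 0.0428
H(X) + H(Y) - H(X,Y) = 0.9799 + 1.5850 - 2.5221 = 0.0428

All forms give I(X;Y) = 0.0428 bits. ✓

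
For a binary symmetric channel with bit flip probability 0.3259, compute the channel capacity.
0.0893 bits

For a binary symmetric channel (BSC) with error probability p:
Capacity C = 1 - H(p) bits per symbol

where H(p) = -p log₂(p) - (1-p) log₂(1-p) is the binary entropy function.

H(0.3259) = 0.9107 bits
C = 1 - 0.9107 = 0.0893 bits per symbol

This means we can reliably transmit up to 0.0893 bits of information per channel use.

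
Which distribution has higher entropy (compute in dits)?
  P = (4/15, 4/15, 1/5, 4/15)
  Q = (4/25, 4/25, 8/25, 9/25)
P

Computing entropies in dits:
H(P) = 0.5990
H(Q) = 0.5728

Distribution P has higher entropy.

Intuition: The distribution closer to uniform (more spread out) has higher entropy.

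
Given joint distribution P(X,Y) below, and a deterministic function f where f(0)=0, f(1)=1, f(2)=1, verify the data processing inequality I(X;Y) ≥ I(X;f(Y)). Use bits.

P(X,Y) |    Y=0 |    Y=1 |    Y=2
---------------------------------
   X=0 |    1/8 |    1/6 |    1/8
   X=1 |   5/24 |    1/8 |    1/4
I(X;Y) = 0.0300, I(X;f(Y)) = 0.0026, inequality holds: 0.0300 ≥ 0.0026

Data Processing Inequality: For any Markov chain X → Y → Z, we have I(X;Y) ≥ I(X;Z).

Here Z = f(Y) is a deterministic function of Y, forming X → Y → Z.

Original I(X;Y) = 0.0300 bits

After applying f:
P(X,Z) where Z=f(Y):
- P(X,Z=0) = P(X,Y=0)
- P(X,Z=1) = P(X,Y=1) + P(X,Y=2)

I(X;Z) = I(X;f(Y)) = 0.0026 bits

Verification: 0.0300 ≥ 0.0026 ✓

Information cannot be created by processing; the function f can only lose information about X.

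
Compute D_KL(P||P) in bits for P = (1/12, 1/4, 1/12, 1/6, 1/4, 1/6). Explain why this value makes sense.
0.0000 bits

KL divergence satisfies the Gibbs inequality: D_KL(P||Q) ≥ 0 for all distributions P, Q.

D_KL(P||Q) = Σ p(x) log(p(x)/q(x))
Each term is p(x) × log_2(p(x)/p(x)) = p(x) × log_2(1) = 0, so the sum is 0.
D_KL(P||Q) = 0.0000 bits

When P = Q, the KL divergence is exactly 0, as there is no 'divergence' between identical distributions.

This non-negativity is a fundamental property: relative entropy cannot be negative because it measures how different Q is from P.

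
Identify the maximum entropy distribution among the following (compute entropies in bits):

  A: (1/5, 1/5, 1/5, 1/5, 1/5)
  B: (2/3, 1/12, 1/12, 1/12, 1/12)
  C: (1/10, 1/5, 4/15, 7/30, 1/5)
A

For a discrete distribution over n outcomes, entropy is maximized by the uniform distribution.

Computing entropies:
H(A) = 2.3219 bits
H(B) = 1.5850 bits
H(C) = 2.2594 bits

The uniform distribution (where all probabilities equal 1/5) achieves the maximum entropy of log_2(5) = 2.3219 bits.

Distribution A has the highest entropy.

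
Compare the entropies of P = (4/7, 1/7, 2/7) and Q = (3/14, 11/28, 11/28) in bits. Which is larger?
Q

Computing entropies in bits:
H(P) = 1.3788
H(Q) = 1.5353

Distribution Q has higher entropy.

Intuition: The distribution closer to uniform (more spread out) has higher entropy.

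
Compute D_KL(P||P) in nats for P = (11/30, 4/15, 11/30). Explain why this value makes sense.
0.0000 nats

KL divergence satisfies the Gibbs inequality: D_KL(P||Q) ≥ 0 for all distributions P, Q.

D_KL(P||Q) = Σ p(x) log(p(x)/q(x))
Each term is p(x) × log_e(p(x)/p(x)) = p(x) × log_e(1) = 0, so the sum is 0.
D_KL(P||Q) = 0.0000 nats

When P = Q, the KL divergence is exactly 0, as there is no 'divergence' between identical distributions.

This non-negativity is a fundamental property: relative entropy cannot be negative because it measures how different Q is from P.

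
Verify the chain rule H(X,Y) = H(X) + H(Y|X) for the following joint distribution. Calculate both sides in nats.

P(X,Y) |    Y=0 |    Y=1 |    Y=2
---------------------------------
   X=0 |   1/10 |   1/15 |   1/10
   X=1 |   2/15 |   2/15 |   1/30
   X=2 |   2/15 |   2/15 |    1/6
H(X,Y) = 2.1277, H(X) = 1.0760, H(Y|X) = 1.0516 (all in nats)

Chain rule: H(X,Y) = H(X) + H(Y|X)

Left side — joint entropy directly:
H(X,Y) = -Σ p(x,y) log p(x,y) = 2.1277 nats

Right side — compute H(Y|X) from the conditional distributions:
P(X) = (4/15, 3/10, 13/30), so H(X) = 1.0760 nats
H(Y|X) = Σ_x P(X=x) · H(Y|X=x):
  P(Y|X=0) = (3/8, 1/4, 3/8), H(Y|X=0) = 1.0822, weight P(X=0) = 4/15
  P(Y|X=1) = (4/9, 4/9, 1/9), H(Y|X=1) = 0.9650, weight P(X=1) = 3/10
  P(Y|X=2) = (4/13, 4/13, 5/13), H(Y|X=2) = 1.0928, weight P(X=2) = 13/30
H(Y|X) = 1.0516 nats

H(X) + H(Y|X) = 1.0760 + 1.0516 = 2.1277 nats

Both sides equal 2.1277 nats. ✓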